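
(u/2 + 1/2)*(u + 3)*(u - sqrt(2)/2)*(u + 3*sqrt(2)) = u^4/2 + 5*sqrt(2)*u^3/4 + 2*u^3 + 5*sqrt(2)*u^2 - 6*u + 15*sqrt(2)*u/4 - 9/2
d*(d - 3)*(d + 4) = d^3 + d^2 - 12*d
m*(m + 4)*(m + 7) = m^3 + 11*m^2 + 28*m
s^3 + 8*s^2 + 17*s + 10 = (s + 1)*(s + 2)*(s + 5)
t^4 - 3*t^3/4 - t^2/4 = t^2*(t - 1)*(t + 1/4)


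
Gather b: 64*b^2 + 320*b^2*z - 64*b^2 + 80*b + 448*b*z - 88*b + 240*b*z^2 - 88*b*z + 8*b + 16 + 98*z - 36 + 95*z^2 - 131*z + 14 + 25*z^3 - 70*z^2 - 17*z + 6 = 320*b^2*z + b*(240*z^2 + 360*z) + 25*z^3 + 25*z^2 - 50*z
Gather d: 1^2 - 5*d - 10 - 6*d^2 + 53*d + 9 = -6*d^2 + 48*d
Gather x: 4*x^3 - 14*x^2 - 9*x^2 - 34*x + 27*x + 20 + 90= 4*x^3 - 23*x^2 - 7*x + 110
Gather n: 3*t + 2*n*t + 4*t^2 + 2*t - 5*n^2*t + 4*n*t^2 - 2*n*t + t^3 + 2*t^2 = -5*n^2*t + 4*n*t^2 + t^3 + 6*t^2 + 5*t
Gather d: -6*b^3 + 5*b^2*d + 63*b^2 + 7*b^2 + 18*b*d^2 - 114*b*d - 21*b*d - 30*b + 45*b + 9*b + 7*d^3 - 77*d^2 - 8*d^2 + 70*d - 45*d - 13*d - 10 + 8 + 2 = -6*b^3 + 70*b^2 + 24*b + 7*d^3 + d^2*(18*b - 85) + d*(5*b^2 - 135*b + 12)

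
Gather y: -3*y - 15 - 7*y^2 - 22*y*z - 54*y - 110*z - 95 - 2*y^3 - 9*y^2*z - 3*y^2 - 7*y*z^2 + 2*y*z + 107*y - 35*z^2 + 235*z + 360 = -2*y^3 + y^2*(-9*z - 10) + y*(-7*z^2 - 20*z + 50) - 35*z^2 + 125*z + 250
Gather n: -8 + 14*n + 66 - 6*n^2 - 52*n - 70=-6*n^2 - 38*n - 12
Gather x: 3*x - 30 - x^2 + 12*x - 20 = -x^2 + 15*x - 50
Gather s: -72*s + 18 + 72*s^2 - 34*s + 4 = 72*s^2 - 106*s + 22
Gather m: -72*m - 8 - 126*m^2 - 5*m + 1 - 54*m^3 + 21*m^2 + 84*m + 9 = -54*m^3 - 105*m^2 + 7*m + 2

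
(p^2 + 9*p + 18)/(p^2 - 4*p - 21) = (p + 6)/(p - 7)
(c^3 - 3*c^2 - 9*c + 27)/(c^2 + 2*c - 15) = (c^2 - 9)/(c + 5)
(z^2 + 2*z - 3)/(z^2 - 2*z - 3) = (-z^2 - 2*z + 3)/(-z^2 + 2*z + 3)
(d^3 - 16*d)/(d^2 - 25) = d*(d^2 - 16)/(d^2 - 25)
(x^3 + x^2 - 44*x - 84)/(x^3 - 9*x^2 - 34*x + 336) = (x + 2)/(x - 8)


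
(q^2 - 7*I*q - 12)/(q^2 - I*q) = (q^2 - 7*I*q - 12)/(q*(q - I))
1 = 1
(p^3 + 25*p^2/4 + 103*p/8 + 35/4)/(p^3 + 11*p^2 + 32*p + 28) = (8*p^2 + 34*p + 35)/(8*(p^2 + 9*p + 14))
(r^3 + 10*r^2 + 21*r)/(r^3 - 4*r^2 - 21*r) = (r + 7)/(r - 7)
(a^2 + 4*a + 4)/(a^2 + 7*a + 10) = (a + 2)/(a + 5)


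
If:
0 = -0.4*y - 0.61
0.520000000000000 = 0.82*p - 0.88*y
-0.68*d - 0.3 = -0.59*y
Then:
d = -1.76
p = -1.00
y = -1.52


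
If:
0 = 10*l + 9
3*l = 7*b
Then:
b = -27/70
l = -9/10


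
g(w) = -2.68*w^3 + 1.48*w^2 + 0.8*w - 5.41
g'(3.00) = -62.68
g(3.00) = -62.05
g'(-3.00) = -80.44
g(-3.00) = 77.87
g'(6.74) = -344.49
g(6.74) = -753.35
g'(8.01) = -491.34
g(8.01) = -1281.36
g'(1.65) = -16.20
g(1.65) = -12.10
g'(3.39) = -81.56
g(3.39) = -90.10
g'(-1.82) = -31.22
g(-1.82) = 14.19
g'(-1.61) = -24.81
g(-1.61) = 8.32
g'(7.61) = -442.29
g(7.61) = -1094.72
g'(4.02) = -117.23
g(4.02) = -152.38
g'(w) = -8.04*w^2 + 2.96*w + 0.8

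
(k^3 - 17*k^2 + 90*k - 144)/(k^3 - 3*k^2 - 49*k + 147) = (k^2 - 14*k + 48)/(k^2 - 49)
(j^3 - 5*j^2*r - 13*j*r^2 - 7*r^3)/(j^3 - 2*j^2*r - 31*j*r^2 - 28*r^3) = (j + r)/(j + 4*r)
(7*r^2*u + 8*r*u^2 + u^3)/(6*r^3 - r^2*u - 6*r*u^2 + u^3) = u*(7*r + u)/(6*r^2 - 7*r*u + u^2)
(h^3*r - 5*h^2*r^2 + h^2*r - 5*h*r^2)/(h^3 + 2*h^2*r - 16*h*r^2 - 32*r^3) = h*r*(h^2 - 5*h*r + h - 5*r)/(h^3 + 2*h^2*r - 16*h*r^2 - 32*r^3)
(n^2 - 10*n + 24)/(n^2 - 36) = (n - 4)/(n + 6)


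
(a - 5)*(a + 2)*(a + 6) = a^3 + 3*a^2 - 28*a - 60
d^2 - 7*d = d*(d - 7)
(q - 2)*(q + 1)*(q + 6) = q^3 + 5*q^2 - 8*q - 12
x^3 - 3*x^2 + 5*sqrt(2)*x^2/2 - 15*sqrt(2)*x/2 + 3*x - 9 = (x - 3)*(x + sqrt(2))*(x + 3*sqrt(2)/2)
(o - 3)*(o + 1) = o^2 - 2*o - 3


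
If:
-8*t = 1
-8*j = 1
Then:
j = -1/8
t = -1/8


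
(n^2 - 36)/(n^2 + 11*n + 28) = (n^2 - 36)/(n^2 + 11*n + 28)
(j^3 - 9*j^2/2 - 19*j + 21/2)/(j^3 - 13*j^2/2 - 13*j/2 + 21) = (2*j^2 + 5*j - 3)/(2*j^2 + j - 6)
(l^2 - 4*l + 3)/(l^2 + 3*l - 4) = (l - 3)/(l + 4)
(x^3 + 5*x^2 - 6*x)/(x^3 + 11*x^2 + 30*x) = (x - 1)/(x + 5)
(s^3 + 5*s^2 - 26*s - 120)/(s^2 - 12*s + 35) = (s^2 + 10*s + 24)/(s - 7)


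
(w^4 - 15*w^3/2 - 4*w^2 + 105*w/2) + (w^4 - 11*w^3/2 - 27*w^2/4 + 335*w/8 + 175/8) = 2*w^4 - 13*w^3 - 43*w^2/4 + 755*w/8 + 175/8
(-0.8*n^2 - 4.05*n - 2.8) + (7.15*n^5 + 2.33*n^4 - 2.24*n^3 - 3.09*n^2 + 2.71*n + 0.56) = 7.15*n^5 + 2.33*n^4 - 2.24*n^3 - 3.89*n^2 - 1.34*n - 2.24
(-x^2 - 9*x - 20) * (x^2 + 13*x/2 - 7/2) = -x^4 - 31*x^3/2 - 75*x^2 - 197*x/2 + 70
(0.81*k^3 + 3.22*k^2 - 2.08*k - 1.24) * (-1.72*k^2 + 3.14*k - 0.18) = -1.3932*k^5 - 2.995*k^4 + 13.5426*k^3 - 4.978*k^2 - 3.5192*k + 0.2232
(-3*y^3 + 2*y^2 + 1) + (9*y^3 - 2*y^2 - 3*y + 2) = 6*y^3 - 3*y + 3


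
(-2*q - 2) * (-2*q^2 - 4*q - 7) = 4*q^3 + 12*q^2 + 22*q + 14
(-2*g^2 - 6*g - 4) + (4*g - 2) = -2*g^2 - 2*g - 6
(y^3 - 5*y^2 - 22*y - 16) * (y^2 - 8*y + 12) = y^5 - 13*y^4 + 30*y^3 + 100*y^2 - 136*y - 192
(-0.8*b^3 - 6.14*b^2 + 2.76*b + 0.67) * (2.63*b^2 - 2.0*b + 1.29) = -2.104*b^5 - 14.5482*b^4 + 18.5068*b^3 - 11.6785*b^2 + 2.2204*b + 0.8643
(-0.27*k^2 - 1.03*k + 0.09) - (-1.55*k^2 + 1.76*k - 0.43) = 1.28*k^2 - 2.79*k + 0.52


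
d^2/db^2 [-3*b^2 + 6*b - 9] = -6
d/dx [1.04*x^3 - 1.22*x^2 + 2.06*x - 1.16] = 3.12*x^2 - 2.44*x + 2.06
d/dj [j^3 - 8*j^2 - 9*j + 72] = 3*j^2 - 16*j - 9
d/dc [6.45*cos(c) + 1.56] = -6.45*sin(c)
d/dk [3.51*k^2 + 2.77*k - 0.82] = 7.02*k + 2.77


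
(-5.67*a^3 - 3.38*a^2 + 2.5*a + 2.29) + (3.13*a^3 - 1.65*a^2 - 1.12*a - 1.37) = -2.54*a^3 - 5.03*a^2 + 1.38*a + 0.92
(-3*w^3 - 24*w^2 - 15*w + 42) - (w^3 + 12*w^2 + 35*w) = -4*w^3 - 36*w^2 - 50*w + 42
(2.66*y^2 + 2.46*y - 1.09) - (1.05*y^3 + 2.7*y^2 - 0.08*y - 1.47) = -1.05*y^3 - 0.04*y^2 + 2.54*y + 0.38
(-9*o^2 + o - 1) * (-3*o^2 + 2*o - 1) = 27*o^4 - 21*o^3 + 14*o^2 - 3*o + 1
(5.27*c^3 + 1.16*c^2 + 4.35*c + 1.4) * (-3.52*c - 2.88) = -18.5504*c^4 - 19.2608*c^3 - 18.6528*c^2 - 17.456*c - 4.032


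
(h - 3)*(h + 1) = h^2 - 2*h - 3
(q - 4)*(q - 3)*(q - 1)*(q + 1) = q^4 - 7*q^3 + 11*q^2 + 7*q - 12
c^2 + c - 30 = (c - 5)*(c + 6)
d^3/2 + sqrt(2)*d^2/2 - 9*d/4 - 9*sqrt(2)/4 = (d/2 + sqrt(2)/2)*(d - 3*sqrt(2)/2)*(d + 3*sqrt(2)/2)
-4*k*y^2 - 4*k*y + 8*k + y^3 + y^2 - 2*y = (-4*k + y)*(y - 1)*(y + 2)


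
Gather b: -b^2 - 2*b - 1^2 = -b^2 - 2*b - 1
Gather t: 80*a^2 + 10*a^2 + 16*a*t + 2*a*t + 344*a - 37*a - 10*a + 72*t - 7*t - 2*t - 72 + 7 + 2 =90*a^2 + 297*a + t*(18*a + 63) - 63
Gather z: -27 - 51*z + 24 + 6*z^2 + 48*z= 6*z^2 - 3*z - 3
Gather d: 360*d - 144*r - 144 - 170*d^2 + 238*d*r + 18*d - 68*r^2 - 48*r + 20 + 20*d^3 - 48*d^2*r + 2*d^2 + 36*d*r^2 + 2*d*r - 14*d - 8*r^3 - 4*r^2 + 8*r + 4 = 20*d^3 + d^2*(-48*r - 168) + d*(36*r^2 + 240*r + 364) - 8*r^3 - 72*r^2 - 184*r - 120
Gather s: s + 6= s + 6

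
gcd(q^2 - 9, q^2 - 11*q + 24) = q - 3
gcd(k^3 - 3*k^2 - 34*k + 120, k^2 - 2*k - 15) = k - 5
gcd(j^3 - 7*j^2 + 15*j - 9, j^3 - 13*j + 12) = j^2 - 4*j + 3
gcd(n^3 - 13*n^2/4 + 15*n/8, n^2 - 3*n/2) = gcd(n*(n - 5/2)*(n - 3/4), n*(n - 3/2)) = n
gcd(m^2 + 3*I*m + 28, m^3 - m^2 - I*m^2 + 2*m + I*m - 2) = 1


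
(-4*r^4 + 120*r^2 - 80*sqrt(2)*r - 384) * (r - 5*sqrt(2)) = -4*r^5 + 20*sqrt(2)*r^4 + 120*r^3 - 680*sqrt(2)*r^2 + 416*r + 1920*sqrt(2)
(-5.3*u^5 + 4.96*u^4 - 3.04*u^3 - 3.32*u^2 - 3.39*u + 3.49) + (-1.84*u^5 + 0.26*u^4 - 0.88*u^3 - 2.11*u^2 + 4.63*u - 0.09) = -7.14*u^5 + 5.22*u^4 - 3.92*u^3 - 5.43*u^2 + 1.24*u + 3.4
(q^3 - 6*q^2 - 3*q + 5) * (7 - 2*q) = -2*q^4 + 19*q^3 - 36*q^2 - 31*q + 35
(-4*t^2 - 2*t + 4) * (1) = -4*t^2 - 2*t + 4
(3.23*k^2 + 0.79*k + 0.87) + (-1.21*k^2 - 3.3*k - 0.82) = 2.02*k^2 - 2.51*k + 0.05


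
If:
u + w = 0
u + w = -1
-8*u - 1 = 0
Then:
No Solution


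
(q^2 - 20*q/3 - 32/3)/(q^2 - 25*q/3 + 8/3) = (3*q + 4)/(3*q - 1)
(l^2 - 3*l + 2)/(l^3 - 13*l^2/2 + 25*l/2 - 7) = 2/(2*l - 7)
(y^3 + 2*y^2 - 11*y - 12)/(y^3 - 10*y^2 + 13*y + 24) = (y + 4)/(y - 8)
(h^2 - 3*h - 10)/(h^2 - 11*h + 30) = (h + 2)/(h - 6)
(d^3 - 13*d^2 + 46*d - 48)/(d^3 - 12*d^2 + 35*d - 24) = (d - 2)/(d - 1)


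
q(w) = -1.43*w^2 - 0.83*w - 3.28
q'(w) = -2.86*w - 0.83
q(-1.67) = -5.88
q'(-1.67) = 3.95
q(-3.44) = -17.35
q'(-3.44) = 9.01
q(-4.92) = -33.81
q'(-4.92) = 13.24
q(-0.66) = -3.36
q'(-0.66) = 1.06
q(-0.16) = -3.18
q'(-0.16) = -0.37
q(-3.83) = -21.08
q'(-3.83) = 10.12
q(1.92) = -10.15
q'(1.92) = -6.32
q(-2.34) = -9.17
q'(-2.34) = 5.86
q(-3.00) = -13.66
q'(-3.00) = 7.75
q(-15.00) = -312.58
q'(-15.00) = 42.07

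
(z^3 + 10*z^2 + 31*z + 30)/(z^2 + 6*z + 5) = (z^2 + 5*z + 6)/(z + 1)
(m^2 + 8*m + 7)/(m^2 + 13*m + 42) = (m + 1)/(m + 6)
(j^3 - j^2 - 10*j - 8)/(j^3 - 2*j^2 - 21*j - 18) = (j^2 - 2*j - 8)/(j^2 - 3*j - 18)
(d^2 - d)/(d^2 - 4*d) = (d - 1)/(d - 4)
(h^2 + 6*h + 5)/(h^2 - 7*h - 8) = (h + 5)/(h - 8)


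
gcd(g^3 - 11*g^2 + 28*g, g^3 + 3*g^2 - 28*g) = g^2 - 4*g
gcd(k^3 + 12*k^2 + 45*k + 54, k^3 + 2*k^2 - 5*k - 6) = k + 3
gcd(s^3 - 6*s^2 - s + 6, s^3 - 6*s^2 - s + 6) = s^3 - 6*s^2 - s + 6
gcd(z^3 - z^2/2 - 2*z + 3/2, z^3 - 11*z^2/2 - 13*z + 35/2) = z - 1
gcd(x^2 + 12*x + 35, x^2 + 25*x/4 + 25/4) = x + 5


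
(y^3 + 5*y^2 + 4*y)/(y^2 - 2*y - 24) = y*(y + 1)/(y - 6)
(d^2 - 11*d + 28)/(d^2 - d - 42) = (d - 4)/(d + 6)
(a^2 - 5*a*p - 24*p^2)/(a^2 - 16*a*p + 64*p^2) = (-a - 3*p)/(-a + 8*p)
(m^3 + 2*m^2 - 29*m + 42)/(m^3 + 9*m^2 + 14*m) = (m^2 - 5*m + 6)/(m*(m + 2))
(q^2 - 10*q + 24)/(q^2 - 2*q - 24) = (q - 4)/(q + 4)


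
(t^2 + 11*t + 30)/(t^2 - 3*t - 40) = (t + 6)/(t - 8)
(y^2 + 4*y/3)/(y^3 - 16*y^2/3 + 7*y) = (3*y + 4)/(3*y^2 - 16*y + 21)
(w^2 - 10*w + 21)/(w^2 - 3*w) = (w - 7)/w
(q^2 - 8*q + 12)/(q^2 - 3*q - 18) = (q - 2)/(q + 3)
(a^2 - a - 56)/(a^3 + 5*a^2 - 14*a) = (a - 8)/(a*(a - 2))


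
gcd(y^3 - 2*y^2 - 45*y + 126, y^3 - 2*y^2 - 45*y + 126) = y^3 - 2*y^2 - 45*y + 126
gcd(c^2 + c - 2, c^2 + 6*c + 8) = c + 2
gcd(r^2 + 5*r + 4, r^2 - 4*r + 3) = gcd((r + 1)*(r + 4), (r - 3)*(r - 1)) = 1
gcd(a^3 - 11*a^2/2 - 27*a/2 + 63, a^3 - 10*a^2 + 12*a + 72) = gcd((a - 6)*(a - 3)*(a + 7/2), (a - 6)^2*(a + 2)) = a - 6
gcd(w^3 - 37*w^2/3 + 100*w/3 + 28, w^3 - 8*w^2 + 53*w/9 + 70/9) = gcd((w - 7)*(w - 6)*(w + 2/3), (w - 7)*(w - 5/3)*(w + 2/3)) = w^2 - 19*w/3 - 14/3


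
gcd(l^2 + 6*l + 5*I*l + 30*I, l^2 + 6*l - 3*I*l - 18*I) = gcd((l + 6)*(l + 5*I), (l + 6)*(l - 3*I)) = l + 6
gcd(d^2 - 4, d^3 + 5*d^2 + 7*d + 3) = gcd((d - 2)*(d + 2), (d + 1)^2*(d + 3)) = 1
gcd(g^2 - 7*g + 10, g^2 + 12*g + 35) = 1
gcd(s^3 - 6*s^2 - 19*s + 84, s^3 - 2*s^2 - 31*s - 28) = s^2 - 3*s - 28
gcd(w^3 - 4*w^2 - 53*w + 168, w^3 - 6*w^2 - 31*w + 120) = w^2 - 11*w + 24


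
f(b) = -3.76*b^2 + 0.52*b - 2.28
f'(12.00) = -89.72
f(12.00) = -537.48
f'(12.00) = -89.72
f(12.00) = -537.48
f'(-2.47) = 19.09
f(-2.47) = -26.50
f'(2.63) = -19.26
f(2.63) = -26.92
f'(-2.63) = 20.30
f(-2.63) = -29.66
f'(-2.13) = 16.54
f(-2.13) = -20.45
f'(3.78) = -27.91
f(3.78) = -54.04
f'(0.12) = -0.38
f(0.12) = -2.27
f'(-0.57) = 4.81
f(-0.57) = -3.80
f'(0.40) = -2.49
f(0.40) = -2.67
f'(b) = 0.52 - 7.52*b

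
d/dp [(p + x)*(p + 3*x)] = 2*p + 4*x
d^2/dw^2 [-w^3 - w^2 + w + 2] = -6*w - 2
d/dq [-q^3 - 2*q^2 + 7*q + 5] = -3*q^2 - 4*q + 7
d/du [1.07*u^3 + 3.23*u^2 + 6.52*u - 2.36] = 3.21*u^2 + 6.46*u + 6.52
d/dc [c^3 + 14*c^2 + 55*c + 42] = 3*c^2 + 28*c + 55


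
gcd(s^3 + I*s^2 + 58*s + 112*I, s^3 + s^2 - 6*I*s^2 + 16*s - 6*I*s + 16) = s^2 - 6*I*s + 16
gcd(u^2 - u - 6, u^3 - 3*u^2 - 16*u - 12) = u + 2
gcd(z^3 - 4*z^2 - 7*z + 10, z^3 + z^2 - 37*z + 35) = z^2 - 6*z + 5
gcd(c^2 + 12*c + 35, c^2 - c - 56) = c + 7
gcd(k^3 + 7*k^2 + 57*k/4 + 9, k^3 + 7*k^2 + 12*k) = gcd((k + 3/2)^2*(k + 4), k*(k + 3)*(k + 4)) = k + 4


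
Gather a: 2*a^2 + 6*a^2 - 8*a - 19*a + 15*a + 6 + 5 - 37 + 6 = 8*a^2 - 12*a - 20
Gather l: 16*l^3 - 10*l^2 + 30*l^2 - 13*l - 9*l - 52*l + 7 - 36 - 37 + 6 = 16*l^3 + 20*l^2 - 74*l - 60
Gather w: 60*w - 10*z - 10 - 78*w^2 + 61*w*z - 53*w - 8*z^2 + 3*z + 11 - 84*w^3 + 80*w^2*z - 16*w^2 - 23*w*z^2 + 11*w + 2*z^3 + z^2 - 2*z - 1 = -84*w^3 + w^2*(80*z - 94) + w*(-23*z^2 + 61*z + 18) + 2*z^3 - 7*z^2 - 9*z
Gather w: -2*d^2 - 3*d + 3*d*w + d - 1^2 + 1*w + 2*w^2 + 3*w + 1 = -2*d^2 - 2*d + 2*w^2 + w*(3*d + 4)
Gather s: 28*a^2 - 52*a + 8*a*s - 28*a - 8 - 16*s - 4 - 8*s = 28*a^2 - 80*a + s*(8*a - 24) - 12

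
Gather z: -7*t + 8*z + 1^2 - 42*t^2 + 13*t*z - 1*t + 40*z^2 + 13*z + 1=-42*t^2 - 8*t + 40*z^2 + z*(13*t + 21) + 2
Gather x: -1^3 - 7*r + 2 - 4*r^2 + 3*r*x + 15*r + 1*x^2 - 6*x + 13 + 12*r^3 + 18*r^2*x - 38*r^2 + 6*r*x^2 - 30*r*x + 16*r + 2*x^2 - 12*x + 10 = 12*r^3 - 42*r^2 + 24*r + x^2*(6*r + 3) + x*(18*r^2 - 27*r - 18) + 24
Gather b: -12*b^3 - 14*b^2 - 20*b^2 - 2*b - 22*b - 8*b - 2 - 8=-12*b^3 - 34*b^2 - 32*b - 10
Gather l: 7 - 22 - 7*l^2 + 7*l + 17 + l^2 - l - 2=-6*l^2 + 6*l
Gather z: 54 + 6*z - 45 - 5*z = z + 9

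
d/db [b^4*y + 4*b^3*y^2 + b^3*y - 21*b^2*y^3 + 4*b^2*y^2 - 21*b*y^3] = y*(4*b^3 + 12*b^2*y + 3*b^2 - 42*b*y^2 + 8*b*y - 21*y^2)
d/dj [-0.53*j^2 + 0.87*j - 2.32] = 0.87 - 1.06*j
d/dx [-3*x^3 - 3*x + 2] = -9*x^2 - 3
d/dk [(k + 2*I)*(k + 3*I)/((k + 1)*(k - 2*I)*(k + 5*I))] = (-k^4 - 10*I*k^3 + k^2*(43 - 2*I) + k*(32 + 36*I) + 60 + 68*I)/(k^6 + k^5*(2 + 6*I) + k^4*(12 + 12*I) + k^3*(22 + 66*I) + k^2*(111 + 120*I) + k*(200 + 60*I) + 100)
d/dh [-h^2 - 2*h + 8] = -2*h - 2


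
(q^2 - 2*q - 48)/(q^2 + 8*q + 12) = (q - 8)/(q + 2)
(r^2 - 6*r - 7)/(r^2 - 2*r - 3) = (r - 7)/(r - 3)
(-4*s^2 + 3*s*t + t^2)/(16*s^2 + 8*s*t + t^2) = (-s + t)/(4*s + t)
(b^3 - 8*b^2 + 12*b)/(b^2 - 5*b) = (b^2 - 8*b + 12)/(b - 5)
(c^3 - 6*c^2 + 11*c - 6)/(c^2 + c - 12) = (c^2 - 3*c + 2)/(c + 4)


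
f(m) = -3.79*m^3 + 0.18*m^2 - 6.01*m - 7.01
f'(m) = -11.37*m^2 + 0.36*m - 6.01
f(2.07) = -52.30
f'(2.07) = -53.98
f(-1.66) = 20.80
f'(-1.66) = -37.94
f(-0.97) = 2.45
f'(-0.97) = -17.06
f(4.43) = -359.60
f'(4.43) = -227.55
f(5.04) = -517.94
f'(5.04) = -293.01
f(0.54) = -10.80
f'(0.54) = -9.13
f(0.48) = -10.27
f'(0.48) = -8.46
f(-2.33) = 55.91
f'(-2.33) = -68.58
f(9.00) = -2809.43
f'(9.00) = -923.74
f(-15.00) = 12914.89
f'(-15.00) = -2569.66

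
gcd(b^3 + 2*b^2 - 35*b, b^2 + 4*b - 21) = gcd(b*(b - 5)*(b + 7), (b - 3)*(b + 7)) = b + 7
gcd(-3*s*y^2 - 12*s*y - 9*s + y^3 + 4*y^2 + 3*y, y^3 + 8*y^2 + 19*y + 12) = y^2 + 4*y + 3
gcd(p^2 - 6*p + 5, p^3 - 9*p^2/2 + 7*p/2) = p - 1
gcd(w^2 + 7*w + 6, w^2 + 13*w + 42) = w + 6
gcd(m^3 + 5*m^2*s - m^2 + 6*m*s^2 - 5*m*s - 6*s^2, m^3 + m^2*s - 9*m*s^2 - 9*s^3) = m + 3*s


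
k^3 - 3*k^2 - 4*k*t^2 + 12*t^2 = (k - 3)*(k - 2*t)*(k + 2*t)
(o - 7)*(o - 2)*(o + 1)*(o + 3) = o^4 - 5*o^3 - 19*o^2 + 29*o + 42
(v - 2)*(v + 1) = v^2 - v - 2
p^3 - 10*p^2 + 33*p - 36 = (p - 4)*(p - 3)^2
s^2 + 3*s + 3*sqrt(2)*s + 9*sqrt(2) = (s + 3)*(s + 3*sqrt(2))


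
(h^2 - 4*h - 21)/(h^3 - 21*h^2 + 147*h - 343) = (h + 3)/(h^2 - 14*h + 49)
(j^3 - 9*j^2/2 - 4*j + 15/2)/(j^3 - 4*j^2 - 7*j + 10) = (j + 3/2)/(j + 2)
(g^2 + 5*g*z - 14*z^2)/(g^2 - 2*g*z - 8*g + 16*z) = (g + 7*z)/(g - 8)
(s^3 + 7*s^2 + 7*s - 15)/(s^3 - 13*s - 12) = (s^2 + 4*s - 5)/(s^2 - 3*s - 4)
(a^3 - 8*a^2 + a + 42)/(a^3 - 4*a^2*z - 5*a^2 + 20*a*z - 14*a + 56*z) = (3 - a)/(-a + 4*z)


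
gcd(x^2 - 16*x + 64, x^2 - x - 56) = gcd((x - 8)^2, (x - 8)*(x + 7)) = x - 8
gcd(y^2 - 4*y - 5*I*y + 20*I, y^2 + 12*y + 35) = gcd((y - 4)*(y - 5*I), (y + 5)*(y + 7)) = 1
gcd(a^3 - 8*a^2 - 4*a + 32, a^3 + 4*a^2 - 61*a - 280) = a - 8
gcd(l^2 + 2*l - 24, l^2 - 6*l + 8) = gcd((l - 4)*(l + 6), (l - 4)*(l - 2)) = l - 4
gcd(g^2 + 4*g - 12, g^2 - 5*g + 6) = g - 2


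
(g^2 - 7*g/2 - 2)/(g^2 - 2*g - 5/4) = 2*(g - 4)/(2*g - 5)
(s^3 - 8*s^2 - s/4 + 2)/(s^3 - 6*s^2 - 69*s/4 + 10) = (2*s + 1)/(2*s + 5)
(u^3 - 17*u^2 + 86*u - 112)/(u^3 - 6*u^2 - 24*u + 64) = (u - 7)/(u + 4)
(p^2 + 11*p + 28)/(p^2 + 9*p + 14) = (p + 4)/(p + 2)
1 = 1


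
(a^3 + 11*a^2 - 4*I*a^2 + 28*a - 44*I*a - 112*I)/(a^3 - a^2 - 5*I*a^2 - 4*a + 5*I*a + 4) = (a^2 + 11*a + 28)/(a^2 - a*(1 + I) + I)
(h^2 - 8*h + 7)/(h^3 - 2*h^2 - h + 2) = (h - 7)/(h^2 - h - 2)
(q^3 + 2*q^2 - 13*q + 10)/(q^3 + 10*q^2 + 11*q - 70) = (q - 1)/(q + 7)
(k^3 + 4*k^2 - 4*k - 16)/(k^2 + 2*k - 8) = k + 2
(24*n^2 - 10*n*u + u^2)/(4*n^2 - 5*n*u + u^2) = (-6*n + u)/(-n + u)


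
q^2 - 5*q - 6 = (q - 6)*(q + 1)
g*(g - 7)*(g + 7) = g^3 - 49*g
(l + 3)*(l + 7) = l^2 + 10*l + 21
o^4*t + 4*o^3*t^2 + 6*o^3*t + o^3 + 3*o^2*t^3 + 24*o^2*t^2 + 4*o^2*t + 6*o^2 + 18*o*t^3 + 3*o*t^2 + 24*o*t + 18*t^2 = (o + 6)*(o + t)*(o + 3*t)*(o*t + 1)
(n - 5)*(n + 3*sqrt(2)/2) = n^2 - 5*n + 3*sqrt(2)*n/2 - 15*sqrt(2)/2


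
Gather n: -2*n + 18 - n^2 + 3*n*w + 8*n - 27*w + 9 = -n^2 + n*(3*w + 6) - 27*w + 27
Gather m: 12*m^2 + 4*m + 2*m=12*m^2 + 6*m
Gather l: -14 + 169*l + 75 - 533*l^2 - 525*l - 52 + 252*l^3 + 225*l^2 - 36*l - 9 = 252*l^3 - 308*l^2 - 392*l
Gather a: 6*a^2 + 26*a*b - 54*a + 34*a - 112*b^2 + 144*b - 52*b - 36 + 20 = 6*a^2 + a*(26*b - 20) - 112*b^2 + 92*b - 16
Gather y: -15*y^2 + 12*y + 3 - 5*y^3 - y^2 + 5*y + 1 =-5*y^3 - 16*y^2 + 17*y + 4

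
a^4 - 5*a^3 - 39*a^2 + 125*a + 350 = (a - 7)*(a - 5)*(a + 2)*(a + 5)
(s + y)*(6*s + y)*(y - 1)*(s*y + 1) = 6*s^3*y^2 - 6*s^3*y + 7*s^2*y^3 - 7*s^2*y^2 + 6*s^2*y - 6*s^2 + s*y^4 - s*y^3 + 7*s*y^2 - 7*s*y + y^3 - y^2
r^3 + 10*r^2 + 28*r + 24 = (r + 2)^2*(r + 6)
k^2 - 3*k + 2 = (k - 2)*(k - 1)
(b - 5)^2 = b^2 - 10*b + 25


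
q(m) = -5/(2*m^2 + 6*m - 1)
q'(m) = -5*(-4*m - 6)/(2*m^2 + 6*m - 1)^2 = 10*(2*m + 3)/(2*m^2 + 6*m - 1)^2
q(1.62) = -0.36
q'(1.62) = 0.32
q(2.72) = -0.17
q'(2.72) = 0.09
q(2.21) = -0.23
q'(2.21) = 0.15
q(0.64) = -1.37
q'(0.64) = 3.20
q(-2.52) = 1.46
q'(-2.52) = -1.74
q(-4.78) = -0.31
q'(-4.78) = -0.26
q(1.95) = -0.27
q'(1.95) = 0.21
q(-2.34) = 1.22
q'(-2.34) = -1.00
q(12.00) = -0.01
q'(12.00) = 0.00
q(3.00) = -0.14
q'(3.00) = 0.07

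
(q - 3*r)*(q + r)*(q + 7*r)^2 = q^4 + 12*q^3*r + 18*q^2*r^2 - 140*q*r^3 - 147*r^4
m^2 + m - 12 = (m - 3)*(m + 4)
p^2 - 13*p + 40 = (p - 8)*(p - 5)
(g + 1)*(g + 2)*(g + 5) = g^3 + 8*g^2 + 17*g + 10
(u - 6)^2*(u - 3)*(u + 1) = u^4 - 14*u^3 + 57*u^2 - 36*u - 108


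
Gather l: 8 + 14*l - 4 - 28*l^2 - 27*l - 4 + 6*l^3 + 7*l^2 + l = 6*l^3 - 21*l^2 - 12*l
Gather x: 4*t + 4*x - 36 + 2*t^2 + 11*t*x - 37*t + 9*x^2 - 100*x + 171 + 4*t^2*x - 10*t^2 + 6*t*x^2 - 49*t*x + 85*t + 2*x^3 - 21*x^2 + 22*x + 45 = -8*t^2 + 52*t + 2*x^3 + x^2*(6*t - 12) + x*(4*t^2 - 38*t - 74) + 180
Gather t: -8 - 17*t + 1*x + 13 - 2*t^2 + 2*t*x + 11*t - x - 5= -2*t^2 + t*(2*x - 6)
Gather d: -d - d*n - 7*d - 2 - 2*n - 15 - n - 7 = d*(-n - 8) - 3*n - 24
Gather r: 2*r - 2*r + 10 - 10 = 0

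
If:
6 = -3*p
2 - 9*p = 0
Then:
No Solution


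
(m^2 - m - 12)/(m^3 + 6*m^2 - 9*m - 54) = (m - 4)/(m^2 + 3*m - 18)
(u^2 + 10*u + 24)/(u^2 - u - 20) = (u + 6)/(u - 5)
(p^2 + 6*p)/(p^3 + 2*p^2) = (p + 6)/(p*(p + 2))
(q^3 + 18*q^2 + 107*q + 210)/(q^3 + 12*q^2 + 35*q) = (q + 6)/q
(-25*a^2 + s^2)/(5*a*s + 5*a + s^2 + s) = (-5*a + s)/(s + 1)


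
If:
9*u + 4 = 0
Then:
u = -4/9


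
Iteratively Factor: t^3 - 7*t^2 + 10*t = (t)*(t^2 - 7*t + 10) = t*(t - 5)*(t - 2)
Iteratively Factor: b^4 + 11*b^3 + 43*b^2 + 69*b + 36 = (b + 4)*(b^3 + 7*b^2 + 15*b + 9) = (b + 1)*(b + 4)*(b^2 + 6*b + 9) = (b + 1)*(b + 3)*(b + 4)*(b + 3)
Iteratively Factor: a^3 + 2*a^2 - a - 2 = (a - 1)*(a^2 + 3*a + 2) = (a - 1)*(a + 1)*(a + 2)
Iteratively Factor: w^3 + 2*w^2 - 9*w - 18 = (w - 3)*(w^2 + 5*w + 6) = (w - 3)*(w + 3)*(w + 2)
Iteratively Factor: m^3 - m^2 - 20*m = (m)*(m^2 - m - 20) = m*(m + 4)*(m - 5)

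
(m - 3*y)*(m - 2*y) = m^2 - 5*m*y + 6*y^2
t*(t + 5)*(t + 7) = t^3 + 12*t^2 + 35*t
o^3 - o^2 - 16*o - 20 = (o - 5)*(o + 2)^2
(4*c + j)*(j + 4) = 4*c*j + 16*c + j^2 + 4*j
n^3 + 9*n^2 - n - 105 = (n - 3)*(n + 5)*(n + 7)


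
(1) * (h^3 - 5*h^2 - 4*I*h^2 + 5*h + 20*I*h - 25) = h^3 - 5*h^2 - 4*I*h^2 + 5*h + 20*I*h - 25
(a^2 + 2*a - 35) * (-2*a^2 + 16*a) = -2*a^4 + 12*a^3 + 102*a^2 - 560*a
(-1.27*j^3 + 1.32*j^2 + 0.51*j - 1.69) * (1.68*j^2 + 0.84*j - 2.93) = -2.1336*j^5 + 1.1508*j^4 + 5.6867*j^3 - 6.2784*j^2 - 2.9139*j + 4.9517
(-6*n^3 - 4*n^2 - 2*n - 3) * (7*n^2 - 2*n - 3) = -42*n^5 - 16*n^4 + 12*n^3 - 5*n^2 + 12*n + 9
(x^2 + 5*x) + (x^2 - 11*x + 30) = 2*x^2 - 6*x + 30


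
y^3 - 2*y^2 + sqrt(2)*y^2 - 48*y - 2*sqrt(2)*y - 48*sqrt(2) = (y - 8)*(y + 6)*(y + sqrt(2))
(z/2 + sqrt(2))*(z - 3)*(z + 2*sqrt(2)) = z^3/2 - 3*z^2/2 + 2*sqrt(2)*z^2 - 6*sqrt(2)*z + 4*z - 12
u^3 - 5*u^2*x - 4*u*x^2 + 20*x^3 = (u - 5*x)*(u - 2*x)*(u + 2*x)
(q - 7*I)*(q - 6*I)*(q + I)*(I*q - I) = I*q^4 + 12*q^3 - I*q^3 - 12*q^2 - 29*I*q^2 + 42*q + 29*I*q - 42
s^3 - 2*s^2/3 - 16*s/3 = s*(s - 8/3)*(s + 2)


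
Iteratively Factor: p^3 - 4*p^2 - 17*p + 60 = (p - 3)*(p^2 - p - 20) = (p - 5)*(p - 3)*(p + 4)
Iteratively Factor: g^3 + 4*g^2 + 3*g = (g)*(g^2 + 4*g + 3) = g*(g + 3)*(g + 1)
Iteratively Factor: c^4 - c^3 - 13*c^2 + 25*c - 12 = (c - 3)*(c^3 + 2*c^2 - 7*c + 4) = (c - 3)*(c + 4)*(c^2 - 2*c + 1) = (c - 3)*(c - 1)*(c + 4)*(c - 1)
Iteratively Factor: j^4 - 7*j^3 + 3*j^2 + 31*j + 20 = (j + 1)*(j^3 - 8*j^2 + 11*j + 20) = (j + 1)^2*(j^2 - 9*j + 20) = (j - 5)*(j + 1)^2*(j - 4)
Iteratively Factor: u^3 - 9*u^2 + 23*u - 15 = (u - 3)*(u^2 - 6*u + 5) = (u - 3)*(u - 1)*(u - 5)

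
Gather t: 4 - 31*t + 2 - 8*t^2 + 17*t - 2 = -8*t^2 - 14*t + 4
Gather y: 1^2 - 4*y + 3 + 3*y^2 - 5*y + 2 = 3*y^2 - 9*y + 6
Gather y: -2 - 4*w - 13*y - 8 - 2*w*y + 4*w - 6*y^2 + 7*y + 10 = -6*y^2 + y*(-2*w - 6)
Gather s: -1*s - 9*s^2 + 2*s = -9*s^2 + s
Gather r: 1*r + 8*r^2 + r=8*r^2 + 2*r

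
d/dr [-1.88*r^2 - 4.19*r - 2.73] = -3.76*r - 4.19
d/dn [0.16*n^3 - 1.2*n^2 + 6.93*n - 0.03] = 0.48*n^2 - 2.4*n + 6.93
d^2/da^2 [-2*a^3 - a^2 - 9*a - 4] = -12*a - 2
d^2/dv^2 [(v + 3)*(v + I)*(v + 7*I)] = 6*v + 6 + 16*I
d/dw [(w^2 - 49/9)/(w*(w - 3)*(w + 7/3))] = (-w^2 + 14*w/3 - 7)/(w^2*(w^2 - 6*w + 9))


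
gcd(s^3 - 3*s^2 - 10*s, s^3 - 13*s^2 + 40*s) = s^2 - 5*s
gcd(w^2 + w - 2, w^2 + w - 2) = w^2 + w - 2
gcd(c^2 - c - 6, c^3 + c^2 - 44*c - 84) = c + 2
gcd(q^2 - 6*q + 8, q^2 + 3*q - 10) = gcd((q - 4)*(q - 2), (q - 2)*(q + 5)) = q - 2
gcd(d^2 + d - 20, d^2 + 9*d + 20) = d + 5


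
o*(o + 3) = o^2 + 3*o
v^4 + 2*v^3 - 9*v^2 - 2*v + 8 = (v - 2)*(v - 1)*(v + 1)*(v + 4)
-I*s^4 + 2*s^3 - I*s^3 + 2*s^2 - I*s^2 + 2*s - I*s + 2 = (s + 1)*(s - I)*(s + 2*I)*(-I*s + 1)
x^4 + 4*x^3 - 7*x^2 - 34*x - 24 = (x - 3)*(x + 1)*(x + 2)*(x + 4)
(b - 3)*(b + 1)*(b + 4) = b^3 + 2*b^2 - 11*b - 12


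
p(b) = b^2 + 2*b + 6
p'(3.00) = 8.00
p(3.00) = 21.00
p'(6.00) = 14.00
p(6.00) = 54.00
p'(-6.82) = -11.64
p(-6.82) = 38.87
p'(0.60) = 3.20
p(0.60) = 7.56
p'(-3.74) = -5.48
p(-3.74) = 12.51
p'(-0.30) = 1.40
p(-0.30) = 5.49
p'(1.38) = 4.76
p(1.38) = 10.66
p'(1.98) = 5.96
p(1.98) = 13.88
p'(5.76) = 13.52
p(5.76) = 50.70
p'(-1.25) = -0.50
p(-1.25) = 5.06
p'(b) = 2*b + 2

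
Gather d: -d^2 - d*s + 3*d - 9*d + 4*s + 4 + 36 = -d^2 + d*(-s - 6) + 4*s + 40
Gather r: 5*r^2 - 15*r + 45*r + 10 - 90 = 5*r^2 + 30*r - 80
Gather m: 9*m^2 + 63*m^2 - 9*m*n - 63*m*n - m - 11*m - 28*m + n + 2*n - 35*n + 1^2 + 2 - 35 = 72*m^2 + m*(-72*n - 40) - 32*n - 32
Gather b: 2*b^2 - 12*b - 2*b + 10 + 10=2*b^2 - 14*b + 20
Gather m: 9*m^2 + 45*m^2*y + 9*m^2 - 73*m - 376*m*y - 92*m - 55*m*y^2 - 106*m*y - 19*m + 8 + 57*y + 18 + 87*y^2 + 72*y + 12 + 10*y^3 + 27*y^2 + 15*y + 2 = m^2*(45*y + 18) + m*(-55*y^2 - 482*y - 184) + 10*y^3 + 114*y^2 + 144*y + 40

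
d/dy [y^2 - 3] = 2*y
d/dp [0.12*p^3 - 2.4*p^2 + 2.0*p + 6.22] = 0.36*p^2 - 4.8*p + 2.0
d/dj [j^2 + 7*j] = 2*j + 7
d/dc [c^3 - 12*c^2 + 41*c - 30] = 3*c^2 - 24*c + 41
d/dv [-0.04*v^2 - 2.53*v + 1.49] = -0.08*v - 2.53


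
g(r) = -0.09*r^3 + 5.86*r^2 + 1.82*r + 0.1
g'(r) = -0.27*r^2 + 11.72*r + 1.82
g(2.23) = 32.30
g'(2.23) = 26.61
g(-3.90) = 87.47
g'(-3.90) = -47.99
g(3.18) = 62.25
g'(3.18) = 36.36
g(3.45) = 72.43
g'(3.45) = 39.04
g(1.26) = 11.52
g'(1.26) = 16.16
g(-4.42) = 114.31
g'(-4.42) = -55.26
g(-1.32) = 8.12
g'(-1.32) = -14.12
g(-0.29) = 0.07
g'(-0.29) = -1.60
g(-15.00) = 1595.05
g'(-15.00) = -234.73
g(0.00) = 0.10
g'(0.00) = 1.82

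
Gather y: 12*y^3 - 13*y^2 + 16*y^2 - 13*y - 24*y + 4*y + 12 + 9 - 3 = 12*y^3 + 3*y^2 - 33*y + 18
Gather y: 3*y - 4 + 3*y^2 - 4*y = 3*y^2 - y - 4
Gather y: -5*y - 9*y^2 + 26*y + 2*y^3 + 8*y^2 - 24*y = 2*y^3 - y^2 - 3*y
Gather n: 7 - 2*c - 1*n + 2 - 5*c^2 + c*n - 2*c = -5*c^2 - 4*c + n*(c - 1) + 9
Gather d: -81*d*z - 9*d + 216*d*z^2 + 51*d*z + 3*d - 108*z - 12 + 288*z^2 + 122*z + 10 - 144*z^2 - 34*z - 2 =d*(216*z^2 - 30*z - 6) + 144*z^2 - 20*z - 4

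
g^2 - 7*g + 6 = (g - 6)*(g - 1)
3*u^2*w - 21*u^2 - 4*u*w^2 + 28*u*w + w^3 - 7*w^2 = (-3*u + w)*(-u + w)*(w - 7)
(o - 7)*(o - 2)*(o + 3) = o^3 - 6*o^2 - 13*o + 42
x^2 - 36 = (x - 6)*(x + 6)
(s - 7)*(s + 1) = s^2 - 6*s - 7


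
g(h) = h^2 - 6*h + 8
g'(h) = 2*h - 6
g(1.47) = 1.34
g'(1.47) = -3.06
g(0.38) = 5.86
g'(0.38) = -5.24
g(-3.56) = 42.03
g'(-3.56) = -13.12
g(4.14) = 0.30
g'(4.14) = 2.28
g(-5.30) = 67.89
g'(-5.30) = -16.60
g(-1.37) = 18.10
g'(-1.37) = -8.74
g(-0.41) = 10.63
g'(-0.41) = -6.82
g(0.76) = 4.02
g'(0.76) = -4.48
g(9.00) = 35.00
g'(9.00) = 12.00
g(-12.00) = 224.00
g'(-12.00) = -30.00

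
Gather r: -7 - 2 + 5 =-4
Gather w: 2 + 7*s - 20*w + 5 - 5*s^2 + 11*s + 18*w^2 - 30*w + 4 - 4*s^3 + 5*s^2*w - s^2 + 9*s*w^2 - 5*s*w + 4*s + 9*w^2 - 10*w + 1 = -4*s^3 - 6*s^2 + 22*s + w^2*(9*s + 27) + w*(5*s^2 - 5*s - 60) + 12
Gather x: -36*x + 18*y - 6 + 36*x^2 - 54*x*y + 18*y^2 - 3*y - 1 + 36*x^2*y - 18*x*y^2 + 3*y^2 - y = x^2*(36*y + 36) + x*(-18*y^2 - 54*y - 36) + 21*y^2 + 14*y - 7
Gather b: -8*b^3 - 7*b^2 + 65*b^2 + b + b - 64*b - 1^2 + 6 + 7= -8*b^3 + 58*b^2 - 62*b + 12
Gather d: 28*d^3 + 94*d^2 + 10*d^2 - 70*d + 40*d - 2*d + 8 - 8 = 28*d^3 + 104*d^2 - 32*d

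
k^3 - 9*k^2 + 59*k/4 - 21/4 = (k - 7)*(k - 3/2)*(k - 1/2)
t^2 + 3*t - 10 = (t - 2)*(t + 5)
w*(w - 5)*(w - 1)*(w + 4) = w^4 - 2*w^3 - 19*w^2 + 20*w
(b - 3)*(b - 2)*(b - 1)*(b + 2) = b^4 - 4*b^3 - b^2 + 16*b - 12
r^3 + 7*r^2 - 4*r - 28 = (r - 2)*(r + 2)*(r + 7)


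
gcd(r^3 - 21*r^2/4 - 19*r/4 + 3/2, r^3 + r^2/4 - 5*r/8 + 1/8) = r^2 + 3*r/4 - 1/4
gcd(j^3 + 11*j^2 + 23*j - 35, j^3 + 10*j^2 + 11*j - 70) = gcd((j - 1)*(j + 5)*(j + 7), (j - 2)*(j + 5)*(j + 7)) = j^2 + 12*j + 35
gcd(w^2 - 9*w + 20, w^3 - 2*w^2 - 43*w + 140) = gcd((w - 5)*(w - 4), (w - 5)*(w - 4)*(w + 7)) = w^2 - 9*w + 20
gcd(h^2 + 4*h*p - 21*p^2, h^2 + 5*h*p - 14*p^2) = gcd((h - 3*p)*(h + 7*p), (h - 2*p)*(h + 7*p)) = h + 7*p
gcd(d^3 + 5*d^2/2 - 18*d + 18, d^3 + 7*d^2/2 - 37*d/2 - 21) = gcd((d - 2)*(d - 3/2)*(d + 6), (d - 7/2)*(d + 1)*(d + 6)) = d + 6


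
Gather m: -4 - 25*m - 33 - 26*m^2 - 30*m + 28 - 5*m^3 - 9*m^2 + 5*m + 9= -5*m^3 - 35*m^2 - 50*m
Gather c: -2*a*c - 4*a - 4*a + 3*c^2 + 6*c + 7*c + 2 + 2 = -8*a + 3*c^2 + c*(13 - 2*a) + 4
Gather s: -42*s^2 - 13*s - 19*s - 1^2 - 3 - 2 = -42*s^2 - 32*s - 6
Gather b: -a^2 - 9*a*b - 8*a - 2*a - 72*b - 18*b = -a^2 - 10*a + b*(-9*a - 90)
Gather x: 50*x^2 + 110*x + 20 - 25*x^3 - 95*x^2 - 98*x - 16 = -25*x^3 - 45*x^2 + 12*x + 4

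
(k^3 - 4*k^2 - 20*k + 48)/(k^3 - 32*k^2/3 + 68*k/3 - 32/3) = 3*(k^2 - 2*k - 24)/(3*k^2 - 26*k + 16)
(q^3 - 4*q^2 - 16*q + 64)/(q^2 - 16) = q - 4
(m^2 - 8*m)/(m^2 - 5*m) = (m - 8)/(m - 5)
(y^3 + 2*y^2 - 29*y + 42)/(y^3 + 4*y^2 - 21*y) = (y - 2)/y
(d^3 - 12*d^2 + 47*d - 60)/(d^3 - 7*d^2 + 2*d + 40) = (d - 3)/(d + 2)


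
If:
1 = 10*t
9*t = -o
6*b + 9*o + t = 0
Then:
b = 4/3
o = -9/10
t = 1/10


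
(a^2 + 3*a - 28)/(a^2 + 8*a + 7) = (a - 4)/(a + 1)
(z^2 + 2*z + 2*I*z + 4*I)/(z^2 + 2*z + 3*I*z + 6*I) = (z + 2*I)/(z + 3*I)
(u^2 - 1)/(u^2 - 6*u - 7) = (u - 1)/(u - 7)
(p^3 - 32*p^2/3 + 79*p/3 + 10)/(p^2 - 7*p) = (3*p^3 - 32*p^2 + 79*p + 30)/(3*p*(p - 7))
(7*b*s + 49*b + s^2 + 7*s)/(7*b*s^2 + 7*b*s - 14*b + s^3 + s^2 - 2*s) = (s + 7)/(s^2 + s - 2)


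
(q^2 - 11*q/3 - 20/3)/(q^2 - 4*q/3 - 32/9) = 3*(q - 5)/(3*q - 8)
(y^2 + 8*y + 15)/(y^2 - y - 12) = (y + 5)/(y - 4)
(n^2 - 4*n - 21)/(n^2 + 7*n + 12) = (n - 7)/(n + 4)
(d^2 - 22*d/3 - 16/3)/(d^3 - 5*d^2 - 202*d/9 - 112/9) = 3/(3*d + 7)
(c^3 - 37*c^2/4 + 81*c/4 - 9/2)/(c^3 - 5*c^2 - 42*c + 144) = (4*c^2 - 25*c + 6)/(4*(c^2 - 2*c - 48))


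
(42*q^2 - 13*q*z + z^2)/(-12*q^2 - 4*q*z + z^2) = (-7*q + z)/(2*q + z)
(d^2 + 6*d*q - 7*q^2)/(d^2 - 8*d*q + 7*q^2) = (-d - 7*q)/(-d + 7*q)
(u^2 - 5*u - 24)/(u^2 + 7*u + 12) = (u - 8)/(u + 4)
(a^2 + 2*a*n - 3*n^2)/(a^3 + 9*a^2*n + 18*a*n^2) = (a - n)/(a*(a + 6*n))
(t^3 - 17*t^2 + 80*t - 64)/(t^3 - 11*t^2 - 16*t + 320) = (t - 1)/(t + 5)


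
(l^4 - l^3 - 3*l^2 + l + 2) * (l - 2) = l^5 - 3*l^4 - l^3 + 7*l^2 - 4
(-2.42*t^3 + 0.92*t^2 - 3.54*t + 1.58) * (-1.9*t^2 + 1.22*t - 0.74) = 4.598*t^5 - 4.7004*t^4 + 9.6392*t^3 - 8.0016*t^2 + 4.5472*t - 1.1692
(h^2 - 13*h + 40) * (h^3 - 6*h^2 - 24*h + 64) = h^5 - 19*h^4 + 94*h^3 + 136*h^2 - 1792*h + 2560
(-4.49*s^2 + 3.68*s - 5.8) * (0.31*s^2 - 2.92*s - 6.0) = -1.3919*s^4 + 14.2516*s^3 + 14.3964*s^2 - 5.144*s + 34.8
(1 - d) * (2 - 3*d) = 3*d^2 - 5*d + 2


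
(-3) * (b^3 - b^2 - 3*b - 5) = -3*b^3 + 3*b^2 + 9*b + 15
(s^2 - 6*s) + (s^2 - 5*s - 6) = 2*s^2 - 11*s - 6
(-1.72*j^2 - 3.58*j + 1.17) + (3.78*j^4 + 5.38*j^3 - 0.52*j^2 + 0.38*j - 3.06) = 3.78*j^4 + 5.38*j^3 - 2.24*j^2 - 3.2*j - 1.89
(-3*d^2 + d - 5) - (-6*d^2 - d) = 3*d^2 + 2*d - 5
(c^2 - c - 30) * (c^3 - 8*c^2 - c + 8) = c^5 - 9*c^4 - 23*c^3 + 249*c^2 + 22*c - 240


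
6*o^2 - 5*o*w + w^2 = (-3*o + w)*(-2*o + w)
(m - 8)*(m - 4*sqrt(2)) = m^2 - 8*m - 4*sqrt(2)*m + 32*sqrt(2)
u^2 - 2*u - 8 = (u - 4)*(u + 2)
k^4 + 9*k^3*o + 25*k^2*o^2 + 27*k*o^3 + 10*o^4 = (k + o)^2*(k + 2*o)*(k + 5*o)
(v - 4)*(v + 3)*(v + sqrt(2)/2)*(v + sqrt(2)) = v^4 - v^3 + 3*sqrt(2)*v^3/2 - 11*v^2 - 3*sqrt(2)*v^2/2 - 18*sqrt(2)*v - v - 12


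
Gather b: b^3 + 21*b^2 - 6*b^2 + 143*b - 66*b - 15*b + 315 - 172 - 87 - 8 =b^3 + 15*b^2 + 62*b + 48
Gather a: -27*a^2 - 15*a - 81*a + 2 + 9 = -27*a^2 - 96*a + 11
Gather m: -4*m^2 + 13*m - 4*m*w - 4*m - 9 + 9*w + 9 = -4*m^2 + m*(9 - 4*w) + 9*w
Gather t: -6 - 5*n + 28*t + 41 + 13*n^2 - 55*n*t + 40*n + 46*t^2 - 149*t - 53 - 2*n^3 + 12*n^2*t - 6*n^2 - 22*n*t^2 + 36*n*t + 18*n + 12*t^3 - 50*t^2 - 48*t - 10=-2*n^3 + 7*n^2 + 53*n + 12*t^3 + t^2*(-22*n - 4) + t*(12*n^2 - 19*n - 169) - 28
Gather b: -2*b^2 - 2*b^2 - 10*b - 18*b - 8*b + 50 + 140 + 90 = -4*b^2 - 36*b + 280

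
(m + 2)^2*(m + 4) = m^3 + 8*m^2 + 20*m + 16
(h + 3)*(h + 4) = h^2 + 7*h + 12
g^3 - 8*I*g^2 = g^2*(g - 8*I)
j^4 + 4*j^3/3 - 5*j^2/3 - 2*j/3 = j*(j - 1)*(j + 1/3)*(j + 2)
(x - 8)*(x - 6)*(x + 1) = x^3 - 13*x^2 + 34*x + 48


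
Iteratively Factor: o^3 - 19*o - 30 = (o - 5)*(o^2 + 5*o + 6) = (o - 5)*(o + 2)*(o + 3)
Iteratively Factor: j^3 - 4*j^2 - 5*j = (j - 5)*(j^2 + j) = j*(j - 5)*(j + 1)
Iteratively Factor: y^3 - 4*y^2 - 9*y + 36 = (y - 4)*(y^2 - 9) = (y - 4)*(y - 3)*(y + 3)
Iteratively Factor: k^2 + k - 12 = (k + 4)*(k - 3)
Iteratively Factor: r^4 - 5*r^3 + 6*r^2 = (r)*(r^3 - 5*r^2 + 6*r) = r^2*(r^2 - 5*r + 6) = r^2*(r - 3)*(r - 2)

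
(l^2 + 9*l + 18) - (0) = l^2 + 9*l + 18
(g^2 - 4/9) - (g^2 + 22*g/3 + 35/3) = -22*g/3 - 109/9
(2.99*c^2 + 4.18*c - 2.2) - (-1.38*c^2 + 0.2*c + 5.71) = 4.37*c^2 + 3.98*c - 7.91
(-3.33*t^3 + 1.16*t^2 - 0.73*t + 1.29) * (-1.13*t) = 3.7629*t^4 - 1.3108*t^3 + 0.8249*t^2 - 1.4577*t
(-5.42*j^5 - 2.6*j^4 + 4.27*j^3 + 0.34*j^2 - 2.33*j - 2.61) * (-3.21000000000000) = 17.3982*j^5 + 8.346*j^4 - 13.7067*j^3 - 1.0914*j^2 + 7.4793*j + 8.3781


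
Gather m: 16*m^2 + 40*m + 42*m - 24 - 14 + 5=16*m^2 + 82*m - 33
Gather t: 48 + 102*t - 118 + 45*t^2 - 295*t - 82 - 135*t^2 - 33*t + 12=-90*t^2 - 226*t - 140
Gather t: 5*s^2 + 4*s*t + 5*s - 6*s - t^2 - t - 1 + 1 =5*s^2 - s - t^2 + t*(4*s - 1)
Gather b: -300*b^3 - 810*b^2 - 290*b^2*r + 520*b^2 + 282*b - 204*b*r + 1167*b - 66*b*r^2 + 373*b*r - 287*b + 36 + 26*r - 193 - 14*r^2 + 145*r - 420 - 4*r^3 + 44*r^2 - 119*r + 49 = -300*b^3 + b^2*(-290*r - 290) + b*(-66*r^2 + 169*r + 1162) - 4*r^3 + 30*r^2 + 52*r - 528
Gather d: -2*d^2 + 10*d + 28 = -2*d^2 + 10*d + 28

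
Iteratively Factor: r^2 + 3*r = (r)*(r + 3)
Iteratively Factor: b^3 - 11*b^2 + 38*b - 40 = (b - 2)*(b^2 - 9*b + 20) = (b - 4)*(b - 2)*(b - 5)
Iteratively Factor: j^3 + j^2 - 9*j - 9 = (j + 1)*(j^2 - 9) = (j - 3)*(j + 1)*(j + 3)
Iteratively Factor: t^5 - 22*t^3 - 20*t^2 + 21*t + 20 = (t + 4)*(t^4 - 4*t^3 - 6*t^2 + 4*t + 5) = (t - 1)*(t + 4)*(t^3 - 3*t^2 - 9*t - 5) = (t - 1)*(t + 1)*(t + 4)*(t^2 - 4*t - 5) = (t - 5)*(t - 1)*(t + 1)*(t + 4)*(t + 1)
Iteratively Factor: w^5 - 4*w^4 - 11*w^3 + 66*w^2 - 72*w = (w - 3)*(w^4 - w^3 - 14*w^2 + 24*w) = w*(w - 3)*(w^3 - w^2 - 14*w + 24) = w*(w - 3)^2*(w^2 + 2*w - 8) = w*(w - 3)^2*(w + 4)*(w - 2)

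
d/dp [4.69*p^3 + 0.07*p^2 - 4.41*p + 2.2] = 14.07*p^2 + 0.14*p - 4.41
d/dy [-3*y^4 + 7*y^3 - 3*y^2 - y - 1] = -12*y^3 + 21*y^2 - 6*y - 1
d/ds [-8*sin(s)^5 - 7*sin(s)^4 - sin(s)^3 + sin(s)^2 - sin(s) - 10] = (-40*sin(s)^4 - 28*sin(s)^3 - 3*sin(s)^2 + 2*sin(s) - 1)*cos(s)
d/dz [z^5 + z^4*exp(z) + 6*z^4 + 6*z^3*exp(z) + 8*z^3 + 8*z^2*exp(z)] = z*(z^3*exp(z) + 5*z^3 + 10*z^2*exp(z) + 24*z^2 + 26*z*exp(z) + 24*z + 16*exp(z))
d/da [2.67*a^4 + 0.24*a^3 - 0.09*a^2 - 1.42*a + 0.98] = 10.68*a^3 + 0.72*a^2 - 0.18*a - 1.42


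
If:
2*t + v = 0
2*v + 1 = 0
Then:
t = 1/4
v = -1/2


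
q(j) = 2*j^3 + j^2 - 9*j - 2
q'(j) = 6*j^2 + 2*j - 9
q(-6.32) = -410.05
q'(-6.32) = 218.01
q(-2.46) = -3.58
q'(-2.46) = 22.39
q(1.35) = -7.41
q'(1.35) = 4.64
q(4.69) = 184.11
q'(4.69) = 132.36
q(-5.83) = -311.85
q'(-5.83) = 183.27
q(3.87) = 94.07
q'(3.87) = 88.60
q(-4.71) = -146.40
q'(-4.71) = 114.68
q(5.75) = 359.53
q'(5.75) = 200.88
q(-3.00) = -20.00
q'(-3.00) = 39.00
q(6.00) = 412.00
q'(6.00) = 219.00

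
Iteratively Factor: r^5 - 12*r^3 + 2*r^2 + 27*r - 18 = (r + 2)*(r^4 - 2*r^3 - 8*r^2 + 18*r - 9) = (r - 1)*(r + 2)*(r^3 - r^2 - 9*r + 9) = (r - 1)^2*(r + 2)*(r^2 - 9) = (r - 1)^2*(r + 2)*(r + 3)*(r - 3)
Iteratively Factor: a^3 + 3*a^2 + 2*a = (a + 2)*(a^2 + a) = (a + 1)*(a + 2)*(a)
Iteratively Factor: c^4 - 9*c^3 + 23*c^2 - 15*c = (c - 3)*(c^3 - 6*c^2 + 5*c) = (c - 3)*(c - 1)*(c^2 - 5*c) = (c - 5)*(c - 3)*(c - 1)*(c)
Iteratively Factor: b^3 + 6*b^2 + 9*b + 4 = (b + 4)*(b^2 + 2*b + 1) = (b + 1)*(b + 4)*(b + 1)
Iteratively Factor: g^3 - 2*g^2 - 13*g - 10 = (g + 1)*(g^2 - 3*g - 10) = (g + 1)*(g + 2)*(g - 5)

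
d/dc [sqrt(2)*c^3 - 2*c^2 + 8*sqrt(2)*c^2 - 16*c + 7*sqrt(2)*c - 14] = 3*sqrt(2)*c^2 - 4*c + 16*sqrt(2)*c - 16 + 7*sqrt(2)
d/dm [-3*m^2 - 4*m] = -6*m - 4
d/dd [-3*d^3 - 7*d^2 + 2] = d*(-9*d - 14)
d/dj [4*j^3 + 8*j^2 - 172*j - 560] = 12*j^2 + 16*j - 172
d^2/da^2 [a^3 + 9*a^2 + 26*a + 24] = 6*a + 18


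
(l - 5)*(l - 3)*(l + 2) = l^3 - 6*l^2 - l + 30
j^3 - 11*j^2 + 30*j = j*(j - 6)*(j - 5)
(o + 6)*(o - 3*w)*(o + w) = o^3 - 2*o^2*w + 6*o^2 - 3*o*w^2 - 12*o*w - 18*w^2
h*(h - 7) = h^2 - 7*h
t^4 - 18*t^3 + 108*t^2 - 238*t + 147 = (t - 7)^2*(t - 3)*(t - 1)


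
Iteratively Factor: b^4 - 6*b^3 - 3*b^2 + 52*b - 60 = (b + 3)*(b^3 - 9*b^2 + 24*b - 20) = (b - 2)*(b + 3)*(b^2 - 7*b + 10) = (b - 2)^2*(b + 3)*(b - 5)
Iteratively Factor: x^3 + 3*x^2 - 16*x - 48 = (x - 4)*(x^2 + 7*x + 12) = (x - 4)*(x + 3)*(x + 4)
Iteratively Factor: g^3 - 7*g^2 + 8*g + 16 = (g - 4)*(g^2 - 3*g - 4) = (g - 4)^2*(g + 1)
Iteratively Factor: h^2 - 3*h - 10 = (h + 2)*(h - 5)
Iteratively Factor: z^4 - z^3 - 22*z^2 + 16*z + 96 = (z - 4)*(z^3 + 3*z^2 - 10*z - 24) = (z - 4)*(z - 3)*(z^2 + 6*z + 8) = (z - 4)*(z - 3)*(z + 4)*(z + 2)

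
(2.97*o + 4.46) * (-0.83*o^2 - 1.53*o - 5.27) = -2.4651*o^3 - 8.2459*o^2 - 22.4757*o - 23.5042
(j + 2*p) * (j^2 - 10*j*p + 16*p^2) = j^3 - 8*j^2*p - 4*j*p^2 + 32*p^3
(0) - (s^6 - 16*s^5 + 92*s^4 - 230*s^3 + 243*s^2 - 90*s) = -s^6 + 16*s^5 - 92*s^4 + 230*s^3 - 243*s^2 + 90*s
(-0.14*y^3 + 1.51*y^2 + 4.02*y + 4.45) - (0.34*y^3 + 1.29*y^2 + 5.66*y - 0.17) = -0.48*y^3 + 0.22*y^2 - 1.64*y + 4.62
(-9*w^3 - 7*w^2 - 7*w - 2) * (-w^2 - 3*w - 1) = 9*w^5 + 34*w^4 + 37*w^3 + 30*w^2 + 13*w + 2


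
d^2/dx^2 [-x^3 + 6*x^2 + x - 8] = 12 - 6*x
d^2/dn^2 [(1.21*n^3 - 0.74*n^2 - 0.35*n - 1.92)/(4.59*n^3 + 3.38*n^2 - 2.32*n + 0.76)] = (-1.13686837721616e-13*n^7 - 68.725152*n^6 + 33.067278*n^5 - 615.921084*n^4 - 460.704296*n^3 + 4.32100799999999*n^2 + 140.109456*n - 12.893312)/(96.702579*n^9 + 213.630534*n^8 + 10.680012*n^7 - 129.307924*n^6 + 65.346576*n^5 + 32.06664*n^4 - 40.291312*n^3 + 18.128736*n^2 - 4.020096*n + 0.438976)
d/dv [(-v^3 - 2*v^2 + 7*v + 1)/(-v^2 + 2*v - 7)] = (v^4 - 4*v^3 + 24*v^2 + 30*v - 51)/(v^4 - 4*v^3 + 18*v^2 - 28*v + 49)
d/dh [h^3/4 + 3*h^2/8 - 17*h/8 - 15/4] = 3*h^2/4 + 3*h/4 - 17/8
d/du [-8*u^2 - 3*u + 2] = -16*u - 3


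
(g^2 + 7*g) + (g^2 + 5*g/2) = 2*g^2 + 19*g/2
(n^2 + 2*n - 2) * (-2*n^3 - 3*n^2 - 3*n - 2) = -2*n^5 - 7*n^4 - 5*n^3 - 2*n^2 + 2*n + 4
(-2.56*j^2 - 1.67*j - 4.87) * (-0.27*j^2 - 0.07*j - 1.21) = 0.6912*j^4 + 0.6301*j^3 + 4.5294*j^2 + 2.3616*j + 5.8927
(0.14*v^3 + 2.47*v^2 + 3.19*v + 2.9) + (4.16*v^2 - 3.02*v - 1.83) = 0.14*v^3 + 6.63*v^2 + 0.17*v + 1.07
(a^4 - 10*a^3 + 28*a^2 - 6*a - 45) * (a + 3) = a^5 - 7*a^4 - 2*a^3 + 78*a^2 - 63*a - 135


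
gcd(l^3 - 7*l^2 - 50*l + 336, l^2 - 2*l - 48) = l - 8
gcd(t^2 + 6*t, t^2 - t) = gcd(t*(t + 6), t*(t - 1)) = t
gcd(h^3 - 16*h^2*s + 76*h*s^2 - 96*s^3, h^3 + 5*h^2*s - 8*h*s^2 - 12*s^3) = -h + 2*s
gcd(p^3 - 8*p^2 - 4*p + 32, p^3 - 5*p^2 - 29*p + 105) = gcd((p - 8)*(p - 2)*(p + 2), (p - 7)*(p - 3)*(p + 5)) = 1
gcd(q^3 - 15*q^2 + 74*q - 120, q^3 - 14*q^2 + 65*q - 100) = q^2 - 9*q + 20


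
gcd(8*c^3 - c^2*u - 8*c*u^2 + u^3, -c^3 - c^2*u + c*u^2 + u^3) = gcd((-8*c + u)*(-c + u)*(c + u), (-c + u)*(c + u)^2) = -c^2 + u^2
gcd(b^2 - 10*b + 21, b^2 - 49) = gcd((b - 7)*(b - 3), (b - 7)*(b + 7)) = b - 7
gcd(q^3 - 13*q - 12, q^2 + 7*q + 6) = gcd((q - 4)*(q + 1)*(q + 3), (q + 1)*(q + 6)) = q + 1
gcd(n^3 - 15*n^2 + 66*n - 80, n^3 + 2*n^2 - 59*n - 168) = n - 8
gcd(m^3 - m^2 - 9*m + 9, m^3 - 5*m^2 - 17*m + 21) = m^2 + 2*m - 3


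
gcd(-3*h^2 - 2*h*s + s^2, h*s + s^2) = h + s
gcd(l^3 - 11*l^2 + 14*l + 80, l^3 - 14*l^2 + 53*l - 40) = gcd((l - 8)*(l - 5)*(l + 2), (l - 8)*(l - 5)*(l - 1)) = l^2 - 13*l + 40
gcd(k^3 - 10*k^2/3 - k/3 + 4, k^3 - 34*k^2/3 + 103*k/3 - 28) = k^2 - 13*k/3 + 4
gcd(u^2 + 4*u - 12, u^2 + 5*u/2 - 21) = u + 6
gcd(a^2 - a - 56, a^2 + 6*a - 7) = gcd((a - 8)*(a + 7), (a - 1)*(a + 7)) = a + 7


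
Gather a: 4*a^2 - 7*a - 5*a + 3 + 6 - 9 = 4*a^2 - 12*a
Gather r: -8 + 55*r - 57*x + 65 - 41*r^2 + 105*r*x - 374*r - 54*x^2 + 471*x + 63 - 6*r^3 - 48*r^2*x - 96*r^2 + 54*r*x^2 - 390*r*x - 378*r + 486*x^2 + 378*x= -6*r^3 + r^2*(-48*x - 137) + r*(54*x^2 - 285*x - 697) + 432*x^2 + 792*x + 120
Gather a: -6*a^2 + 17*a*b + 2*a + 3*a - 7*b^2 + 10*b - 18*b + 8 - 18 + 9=-6*a^2 + a*(17*b + 5) - 7*b^2 - 8*b - 1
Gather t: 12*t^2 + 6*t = 12*t^2 + 6*t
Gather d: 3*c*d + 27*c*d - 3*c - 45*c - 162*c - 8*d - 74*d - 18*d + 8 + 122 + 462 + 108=-210*c + d*(30*c - 100) + 700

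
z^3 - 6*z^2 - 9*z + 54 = (z - 6)*(z - 3)*(z + 3)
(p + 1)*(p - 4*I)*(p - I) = p^3 + p^2 - 5*I*p^2 - 4*p - 5*I*p - 4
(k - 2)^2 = k^2 - 4*k + 4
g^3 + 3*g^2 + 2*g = g*(g + 1)*(g + 2)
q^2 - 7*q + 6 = (q - 6)*(q - 1)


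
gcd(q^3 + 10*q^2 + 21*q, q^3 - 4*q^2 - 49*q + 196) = q + 7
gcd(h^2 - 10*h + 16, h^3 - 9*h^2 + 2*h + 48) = h - 8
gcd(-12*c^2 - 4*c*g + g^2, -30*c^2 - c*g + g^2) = 6*c - g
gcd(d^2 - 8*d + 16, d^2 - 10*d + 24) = d - 4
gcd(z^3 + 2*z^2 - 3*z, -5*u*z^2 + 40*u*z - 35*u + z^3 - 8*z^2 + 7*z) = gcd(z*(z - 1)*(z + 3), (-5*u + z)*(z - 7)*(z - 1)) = z - 1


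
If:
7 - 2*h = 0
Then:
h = 7/2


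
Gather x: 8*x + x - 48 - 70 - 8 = 9*x - 126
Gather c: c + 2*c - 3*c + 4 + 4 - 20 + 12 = 0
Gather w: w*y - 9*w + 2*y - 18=w*(y - 9) + 2*y - 18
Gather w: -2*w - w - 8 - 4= -3*w - 12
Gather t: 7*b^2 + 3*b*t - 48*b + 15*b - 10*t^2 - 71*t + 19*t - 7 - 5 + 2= 7*b^2 - 33*b - 10*t^2 + t*(3*b - 52) - 10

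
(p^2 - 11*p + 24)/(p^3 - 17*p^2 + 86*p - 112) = (p - 3)/(p^2 - 9*p + 14)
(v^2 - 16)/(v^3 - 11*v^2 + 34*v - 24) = (v + 4)/(v^2 - 7*v + 6)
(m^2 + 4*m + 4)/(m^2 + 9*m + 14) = (m + 2)/(m + 7)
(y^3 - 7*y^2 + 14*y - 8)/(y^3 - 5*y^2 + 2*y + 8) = (y - 1)/(y + 1)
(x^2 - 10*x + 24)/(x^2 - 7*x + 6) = (x - 4)/(x - 1)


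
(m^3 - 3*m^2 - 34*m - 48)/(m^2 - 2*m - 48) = (m^2 + 5*m + 6)/(m + 6)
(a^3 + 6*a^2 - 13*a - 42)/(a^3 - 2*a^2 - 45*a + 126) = (a + 2)/(a - 6)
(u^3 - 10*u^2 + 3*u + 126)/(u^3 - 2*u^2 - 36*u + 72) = (u^2 - 4*u - 21)/(u^2 + 4*u - 12)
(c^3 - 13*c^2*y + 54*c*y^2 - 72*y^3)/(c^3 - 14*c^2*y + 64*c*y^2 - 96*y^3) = (-c + 3*y)/(-c + 4*y)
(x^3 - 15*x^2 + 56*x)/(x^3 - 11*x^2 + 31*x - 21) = x*(x - 8)/(x^2 - 4*x + 3)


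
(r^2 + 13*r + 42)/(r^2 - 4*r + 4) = (r^2 + 13*r + 42)/(r^2 - 4*r + 4)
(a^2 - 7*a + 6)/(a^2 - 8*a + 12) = (a - 1)/(a - 2)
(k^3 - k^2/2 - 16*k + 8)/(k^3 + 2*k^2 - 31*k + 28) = (k^2 + 7*k/2 - 2)/(k^2 + 6*k - 7)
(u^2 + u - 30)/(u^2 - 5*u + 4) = (u^2 + u - 30)/(u^2 - 5*u + 4)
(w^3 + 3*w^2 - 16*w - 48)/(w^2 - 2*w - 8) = (w^2 + 7*w + 12)/(w + 2)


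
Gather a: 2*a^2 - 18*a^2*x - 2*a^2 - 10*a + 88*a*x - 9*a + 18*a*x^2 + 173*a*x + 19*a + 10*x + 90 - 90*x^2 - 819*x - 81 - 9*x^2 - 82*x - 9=-18*a^2*x + a*(18*x^2 + 261*x) - 99*x^2 - 891*x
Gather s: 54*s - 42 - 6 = 54*s - 48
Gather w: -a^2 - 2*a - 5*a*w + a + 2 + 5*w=-a^2 - a + w*(5 - 5*a) + 2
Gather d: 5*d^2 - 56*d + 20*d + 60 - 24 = 5*d^2 - 36*d + 36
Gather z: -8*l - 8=-8*l - 8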